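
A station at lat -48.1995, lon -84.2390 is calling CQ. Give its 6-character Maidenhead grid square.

EE71vt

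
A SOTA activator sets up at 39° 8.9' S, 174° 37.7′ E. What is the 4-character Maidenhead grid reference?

RF70

Add 180° to longitude and 90° to latitude: 354.63, 50.85.
Field: lon ⌊354.63/20⌋ = 17 → R; lat ⌊50.85/10⌋ = 5 → F.
Square: lon ⌊14.63/2⌋ = 7; lat ⌊0.85/1⌋ = 0.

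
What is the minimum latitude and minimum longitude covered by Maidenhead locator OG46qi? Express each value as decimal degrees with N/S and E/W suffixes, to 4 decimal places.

Field O=14, G=6: +14·20° lon, +6·10° lat → SW at lon 100°, lat -30°.
Square 4, 6: +4·2° lon, +6·1° lat → SW at lon 108°, lat -24°.
Subsquare q=16, i=8: +16·0.0833333° lon, +8·0.0416667° lat → SW at lon 109.333°, lat -23.6667°.
latitude 23.6667° S, longitude 109.3333° E.

23.6667° S, 109.3333° E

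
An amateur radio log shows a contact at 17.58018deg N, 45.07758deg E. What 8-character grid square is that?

LK27mn99

Shift to the Maidenhead origin (180°W, 90°S): lon 225.07758, lat 107.58018.
Field: lon ⌊225.07758/20⌋ = 11 → L; lat ⌊107.58018/10⌋ = 10 → K.
Square: lon ⌊5.07758/2⌋ = 2; lat ⌊7.58018/1⌋ = 7.
Subsquare: lon ⌊1.07758/0.0833333⌋ = 12 → m; lat ⌊0.58018/0.0416667⌋ = 13 → n.
Extended square: lon ⌊0.07758/0.00833333⌋ = 9; lat ⌊0.03851/0.00416667⌋ = 9.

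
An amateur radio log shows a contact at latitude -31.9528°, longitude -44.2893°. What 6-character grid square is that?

Add 180° to longitude and 90° to latitude: 135.7107, 58.0472.
Field: 135.7107/20 → 6 → G, 58.0472/10 → 5 → F; chars GF.
Square: 15.7107/2 → 7, 8.0472/1 → 8; chars 78.
Subsquare: 1.7107/0.0833333 → 20 → u, 0.0472/0.0416667 → 1 → b; chars ub.

GF78ub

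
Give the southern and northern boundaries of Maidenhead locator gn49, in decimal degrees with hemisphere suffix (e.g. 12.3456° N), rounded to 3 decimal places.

49.000° N, 50.000° N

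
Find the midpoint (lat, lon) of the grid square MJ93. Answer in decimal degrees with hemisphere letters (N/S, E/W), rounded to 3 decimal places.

3.500° N, 79.000° E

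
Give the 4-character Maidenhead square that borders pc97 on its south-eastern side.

QC06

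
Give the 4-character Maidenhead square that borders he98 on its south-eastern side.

IE07

Longitude square 9; +1 → 10, wraps to 0, carry into field.
Longitude field H = 7; +1 → 8 = I.
Latitude square 8; −1 → 7.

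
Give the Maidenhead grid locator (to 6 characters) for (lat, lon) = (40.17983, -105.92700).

DN70ae

Offset from 180°W / 90°S: lon 74.0730°, lat 130.1798°.
Field (20°×10°, letters A–R): lon ⌊74.0730/20⌋ = 3 → D; lat ⌊130.1798/10⌋ = 13 → N.
Square (2°×1°, digits 0–9): lon ⌊14.0730/2⌋ = 7; lat ⌊0.1798/1⌋ = 0.
Subsquare (5′×2.5′, letters a–x): lon ⌊0.0730/0.0833333⌋ = 0 → a; lat ⌊0.1798/0.0416667⌋ = 4 → e.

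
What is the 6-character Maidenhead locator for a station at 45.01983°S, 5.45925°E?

Add 180° to longitude and 90° to latitude: 185.4592, 44.9802.
Field (20°×10°, letters A–R): 185.4592/20 → 9 → J, 44.9802/10 → 4 → E; chars JE.
Square (2°×1°, digits 0–9): 5.4592/2 → 2, 4.9802/1 → 4; chars 24.
Subsquare (5′×2.5′, letters a–x): 1.4592/0.0833333 → 17 → r, 0.9802/0.0416667 → 23 → x; chars rx.

JE24rx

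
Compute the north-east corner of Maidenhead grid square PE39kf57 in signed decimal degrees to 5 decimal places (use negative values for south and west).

Field P=15, E=4: +15·20° lon, +4·10° lat → SW at lon 120°, lat -50°.
Square 3, 9: +3·2° lon, +9·1° lat → SW at lon 126°, lat -41°.
Subsquare k=10, f=5: +10·0.0833333° lon, +5·0.0416667° lat → SW at lon 126.833°, lat -40.7917°.
Extended square 5, 7: +5·0.00833333° lon, +7·0.00416667° lat → SW at lon 126.875°, lat -40.7625°.
Cell spans 0.00833333° lon × 0.00416667° lat. NE corner is SW corner plus one full cell.
latitude -40.75833, longitude 126.88333.

-40.75833, 126.88333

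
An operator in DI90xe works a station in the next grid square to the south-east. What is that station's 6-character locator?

Longitude subsquare x = 23; +1 → 24, wraps to 0 = a, carry into square.
Longitude square 9; +1 → 10, wraps to 0, carry into field.
Longitude field D = 3; +1 → 4 = E.
Latitude subsquare e = 4; −1 → 3 = d.

EI00ad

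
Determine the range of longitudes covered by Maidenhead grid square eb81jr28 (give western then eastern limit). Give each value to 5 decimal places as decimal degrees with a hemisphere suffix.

83.23333° W, 83.22500° W

Field E=4, B=1: +4·20° lon, +1·10° lat → SW at lon -100°, lat -80°.
Square 8, 1: +8·2° lon, +1·1° lat → SW at lon -84°, lat -79°.
Subsquare j=9, r=17: +9·0.0833333° lon, +17·0.0416667° lat → SW at lon -83.25°, lat -78.2917°.
Extended square 2, 8: +2·0.00833333° lon, +8·0.00416667° lat → SW at lon -83.2333°, lat -78.2583°.
Cell spans 0.00833333° lon × 0.00416667° lat.
west 83.23333° W, east 83.22500° W.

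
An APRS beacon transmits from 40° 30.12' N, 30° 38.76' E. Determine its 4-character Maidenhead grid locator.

KN50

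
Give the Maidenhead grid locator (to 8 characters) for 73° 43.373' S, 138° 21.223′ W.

CB06tg76

Offset from 180°W / 90°S: lon 41.64628°, lat 16.27712°.
Field: 41.64628/20 → 2 → C, 16.27712/10 → 1 → B; chars CB.
Square: 1.64628/2 → 0, 6.27712/1 → 6; chars 06.
Subsquare: 1.64628/0.0833333 → 19 → t, 0.27712/0.0416667 → 6 → g; chars tg.
Extended square: 0.06295/0.00833333 → 7, 0.02712/0.00416667 → 6; chars 76.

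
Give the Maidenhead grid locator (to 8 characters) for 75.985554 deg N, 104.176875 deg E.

Offset from 180°W / 90°S: lon 284.17687°, lat 165.98555°.
Field: lon ⌊284.17687/20⌋ = 14 → O; lat ⌊165.98555/10⌋ = 16 → Q.
Square: lon ⌊4.17687/2⌋ = 2; lat ⌊5.98555/1⌋ = 5.
Subsquare: lon ⌊0.17687/0.0833333⌋ = 2 → c; lat ⌊0.98555/0.0416667⌋ = 23 → x.
Extended square: lon ⌊0.01021/0.00833333⌋ = 1; lat ⌊0.02722/0.00416667⌋ = 6.

OQ25cx16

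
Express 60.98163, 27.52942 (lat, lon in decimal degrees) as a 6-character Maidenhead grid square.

KP30sx

Shift to the Maidenhead origin (180°W, 90°S): lon 207.5294, lat 150.9816.
Field: lon ⌊207.5294/20⌋ = 10 → K; lat ⌊150.9816/10⌋ = 15 → P.
Square: lon ⌊7.5294/2⌋ = 3; lat ⌊0.9816/1⌋ = 0.
Subsquare: lon ⌊1.5294/0.0833333⌋ = 18 → s; lat ⌊0.9816/0.0416667⌋ = 23 → x.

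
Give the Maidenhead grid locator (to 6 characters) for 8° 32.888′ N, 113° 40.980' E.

Shift to the Maidenhead origin (180°W, 90°S): lon 293.6830, lat 98.5481.
Field: lon ⌊293.6830/20⌋ = 14 → O; lat ⌊98.5481/10⌋ = 9 → J.
Square: lon ⌊13.6830/2⌋ = 6; lat ⌊8.5481/1⌋ = 8.
Subsquare: lon ⌊1.6830/0.0833333⌋ = 20 → u; lat ⌊0.5481/0.0416667⌋ = 13 → n.

OJ68un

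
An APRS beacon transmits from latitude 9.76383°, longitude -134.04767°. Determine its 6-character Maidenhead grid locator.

Offset from 180°W / 90°S: lon 45.9523°, lat 99.7638°.
Field: lon ⌊45.9523/20⌋ = 2 → C; lat ⌊99.7638/10⌋ = 9 → J.
Square: lon ⌊5.9523/2⌋ = 2; lat ⌊9.7638/1⌋ = 9.
Subsquare: lon ⌊1.9523/0.0833333⌋ = 23 → x; lat ⌊0.7638/0.0416667⌋ = 18 → s.

CJ29xs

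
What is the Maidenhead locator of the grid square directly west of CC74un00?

CC74tn90

Longitude extended square 0; −1 → -1, wraps to 9, carry into subsquare.
Longitude subsquare u = 20; −1 → 19 = t.
The latitude characters are unchanged.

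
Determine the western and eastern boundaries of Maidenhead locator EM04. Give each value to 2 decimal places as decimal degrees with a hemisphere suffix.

100.00° W, 98.00° W

Field E=4, M=12: +4·20° lon, +12·10° lat → SW at lon -100°, lat 30°.
Square 0, 4: +0·2° lon, +4·1° lat → SW at lon -100°, lat 34°.
Cell spans 2° lon × 1° lat.
west 100.00° W, east 98.00° W.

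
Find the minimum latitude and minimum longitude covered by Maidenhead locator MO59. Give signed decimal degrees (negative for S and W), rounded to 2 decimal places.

59.00, 70.00

Field M=12, O=14: +12·20° lon, +14·10° lat → SW at lon 60°, lat 50°.
Square 5, 9: +5·2° lon, +9·1° lat → SW at lon 70°, lat 59°.
latitude 59.00, longitude 70.00.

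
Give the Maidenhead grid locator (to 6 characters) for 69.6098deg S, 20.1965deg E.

Add 180° to longitude and 90° to latitude: 200.1965, 20.3902.
Field: 200.1965/20 → 10 → K, 20.3902/10 → 2 → C; chars KC.
Square: 0.1965/2 → 0, 0.3902/1 → 0; chars 00.
Subsquare: 0.1965/0.0833333 → 2 → c, 0.3902/0.0416667 → 9 → j; chars cj.

KC00cj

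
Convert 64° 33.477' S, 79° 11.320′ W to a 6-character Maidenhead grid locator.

FC05jk

Offset from 180°W / 90°S: lon 100.8113°, lat 25.4420°.
Field: 100.8113/20 → 5 → F, 25.4420/10 → 2 → C; chars FC.
Square: 0.8113/2 → 0, 5.4420/1 → 5; chars 05.
Subsquare: 0.8113/0.0833333 → 9 → j, 0.4420/0.0416667 → 10 → k; chars jk.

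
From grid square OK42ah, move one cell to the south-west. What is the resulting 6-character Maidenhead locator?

Longitude subsquare a = 0; −1 → -1, wraps to 23 = x, carry into square.
Longitude square 4; −1 → 3.
Latitude subsquare h = 7; −1 → 6 = g.

OK32xg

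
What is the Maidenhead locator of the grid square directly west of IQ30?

IQ20

Longitude square 3; −1 → 2.
The latitude characters are unchanged.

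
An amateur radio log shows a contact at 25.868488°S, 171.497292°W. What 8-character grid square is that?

Shift to the Maidenhead origin (180°W, 90°S): lon 8.50271, lat 64.13151.
Field: 8.50271/20 → 0 → A, 64.13151/10 → 6 → G; chars AG.
Square: 8.50271/2 → 4, 4.13151/1 → 4; chars 44.
Subsquare: 0.50271/0.0833333 → 6 → g, 0.13151/0.0416667 → 3 → d; chars gd.
Extended square: 0.00271/0.00833333 → 0, 0.00651/0.00416667 → 1; chars 01.

AG44gd01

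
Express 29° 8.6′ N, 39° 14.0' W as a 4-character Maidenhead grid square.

Offset from 180°W / 90°S: lon 140.77°, lat 119.14°.
Field: 140.77/20 → 7 → H, 119.14/10 → 11 → L; chars HL.
Square: 0.77/2 → 0, 9.14/1 → 9; chars 09.

HL09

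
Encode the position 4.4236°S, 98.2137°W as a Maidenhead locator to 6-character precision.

EI05vn

Shift to the Maidenhead origin (180°W, 90°S): lon 81.7863, lat 85.5764.
Field: 81.7863/20 → 4 → E, 85.5764/10 → 8 → I; chars EI.
Square: 1.7863/2 → 0, 5.5764/1 → 5; chars 05.
Subsquare: 1.7863/0.0833333 → 21 → v, 0.5764/0.0416667 → 13 → n; chars vn.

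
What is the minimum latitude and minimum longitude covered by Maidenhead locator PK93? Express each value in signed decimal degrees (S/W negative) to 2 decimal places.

13.00, 138.00

Field P=15, K=10: +15·20° lon, +10·10° lat → SW at lon 120°, lat 10°.
Square 9, 3: +9·2° lon, +3·1° lat → SW at lon 138°, lat 13°.
latitude 13.00, longitude 138.00.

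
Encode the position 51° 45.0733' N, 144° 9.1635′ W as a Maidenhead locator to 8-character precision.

BO71ws10

Add 180° to longitude and 90° to latitude: 35.84727, 141.75122.
Field: 35.84727/20 → 1 → B, 141.75122/10 → 14 → O; chars BO.
Square: 15.84727/2 → 7, 1.75122/1 → 1; chars 71.
Subsquare: 1.84727/0.0833333 → 22 → w, 0.75122/0.0416667 → 18 → s; chars ws.
Extended square: 0.01394/0.00833333 → 1, 0.00122/0.00416667 → 0; chars 10.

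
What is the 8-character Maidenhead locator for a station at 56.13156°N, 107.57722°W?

Shift to the Maidenhead origin (180°W, 90°S): lon 72.42278, lat 146.13156.
Field: 72.42278/20 → 3 → D, 146.13156/10 → 14 → O; chars DO.
Square: 12.42278/2 → 6, 6.13156/1 → 6; chars 66.
Subsquare: 0.42278/0.0833333 → 5 → f, 0.13156/0.0416667 → 3 → d; chars fd.
Extended square: 0.00611/0.00833333 → 0, 0.00656/0.00416667 → 1; chars 01.

DO66fd01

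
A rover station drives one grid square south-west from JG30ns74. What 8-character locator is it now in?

JG30ns63

Longitude extended square 7; −1 → 6.
Latitude extended square 4; −1 → 3.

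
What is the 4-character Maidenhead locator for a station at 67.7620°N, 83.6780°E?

NP17

Offset from 180°W / 90°S: lon 263.68°, lat 157.76°.
Field: 263.68/20 → 13 → N, 157.76/10 → 15 → P; chars NP.
Square: 3.68/2 → 1, 7.76/1 → 7; chars 17.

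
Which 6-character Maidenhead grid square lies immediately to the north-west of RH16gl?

RH16fm

Longitude subsquare g = 6; −1 → 5 = f.
Latitude subsquare l = 11; +1 → 12 = m.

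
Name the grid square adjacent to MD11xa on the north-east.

MD21ab

Longitude subsquare x = 23; +1 → 24, wraps to 0 = a, carry into square.
Longitude square 1; +1 → 2.
Latitude subsquare a = 0; +1 → 1 = b.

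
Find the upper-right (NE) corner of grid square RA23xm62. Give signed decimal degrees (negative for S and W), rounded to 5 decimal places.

-86.48750, 165.97500

Field R=17, A=0: +17·20° lon, +0·10° lat → SW at lon 160°, lat -90°.
Square 2, 3: +2·2° lon, +3·1° lat → SW at lon 164°, lat -87°.
Subsquare x=23, m=12: +23·0.0833333° lon, +12·0.0416667° lat → SW at lon 165.917°, lat -86.5°.
Extended square 6, 2: +6·0.00833333° lon, +2·0.00416667° lat → SW at lon 165.967°, lat -86.4917°.
Cell spans 0.00833333° lon × 0.00416667° lat. NE corner is SW corner plus one full cell.
latitude -86.48750, longitude 165.97500.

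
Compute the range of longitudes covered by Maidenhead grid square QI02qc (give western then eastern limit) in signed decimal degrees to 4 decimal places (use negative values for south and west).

141.3333, 141.4167

Field Q=16, I=8: +16·20° lon, +8·10° lat → SW at lon 140°, lat -10°.
Square 0, 2: +0·2° lon, +2·1° lat → SW at lon 140°, lat -8°.
Subsquare q=16, c=2: +16·0.0833333° lon, +2·0.0416667° lat → SW at lon 141.333°, lat -7.91667°.
Cell spans 0.0833333° lon × 0.0416667° lat.
west 141.3333, east 141.4167.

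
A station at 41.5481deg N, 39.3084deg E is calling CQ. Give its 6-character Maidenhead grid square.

KN91pn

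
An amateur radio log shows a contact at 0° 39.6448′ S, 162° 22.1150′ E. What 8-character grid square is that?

Add 180° to longitude and 90° to latitude: 342.36858, 89.33925.
Field: lon ⌊342.36858/20⌋ = 17 → R; lat ⌊89.33925/10⌋ = 8 → I.
Square: lon ⌊2.36858/2⌋ = 1; lat ⌊9.33925/1⌋ = 9.
Subsquare: lon ⌊0.36858/0.0833333⌋ = 4 → e; lat ⌊0.33925/0.0416667⌋ = 8 → i.
Extended square: lon ⌊0.03525/0.00833333⌋ = 4; lat ⌊0.00592/0.00416667⌋ = 1.

RI19ei41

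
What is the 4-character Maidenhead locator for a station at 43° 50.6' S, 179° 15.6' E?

Shift to the Maidenhead origin (180°W, 90°S): lon 359.26, lat 46.16.
Field: 359.26/20 → 17 → R, 46.16/10 → 4 → E; chars RE.
Square: 19.26/2 → 9, 6.16/1 → 6; chars 96.

RE96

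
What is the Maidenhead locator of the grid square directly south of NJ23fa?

Latitude subsquare a = 0; −1 → -1, wraps to 23 = x, carry into square.
Latitude square 3; −1 → 2.
The longitude characters are unchanged.

NJ22fx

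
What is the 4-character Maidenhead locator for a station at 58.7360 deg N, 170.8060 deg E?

RO58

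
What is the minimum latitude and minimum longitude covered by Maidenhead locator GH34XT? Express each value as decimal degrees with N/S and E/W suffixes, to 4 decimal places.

15.2083° S, 52.0833° W

Field G=6, H=7: +6·20° lon, +7·10° lat → SW at lon -60°, lat -20°.
Square 3, 4: +3·2° lon, +4·1° lat → SW at lon -54°, lat -16°.
Subsquare x=23, t=19: +23·0.0833333° lon, +19·0.0416667° lat → SW at lon -52.0833°, lat -15.2083°.
latitude 15.2083° S, longitude 52.0833° W.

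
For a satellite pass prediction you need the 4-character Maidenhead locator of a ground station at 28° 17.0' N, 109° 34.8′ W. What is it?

DL58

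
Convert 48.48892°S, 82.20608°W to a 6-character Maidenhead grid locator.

EE81vm

Add 180° to longitude and 90° to latitude: 97.7939, 41.5111.
Field: lon ⌊97.7939/20⌋ = 4 → E; lat ⌊41.5111/10⌋ = 4 → E.
Square: lon ⌊17.7939/2⌋ = 8; lat ⌊1.5111/1⌋ = 1.
Subsquare: lon ⌊1.7939/0.0833333⌋ = 21 → v; lat ⌊0.5111/0.0416667⌋ = 12 → m.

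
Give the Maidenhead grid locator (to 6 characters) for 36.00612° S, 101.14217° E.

OF03nx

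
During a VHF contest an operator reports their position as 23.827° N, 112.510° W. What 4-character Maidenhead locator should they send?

DL33

Add 180° to longitude and 90° to latitude: 67.49, 113.83.
Field (20°×10°, letters A–R): lon ⌊67.49/20⌋ = 3 → D; lat ⌊113.83/10⌋ = 11 → L.
Square (2°×1°, digits 0–9): lon ⌊7.49/2⌋ = 3; lat ⌊3.83/1⌋ = 3.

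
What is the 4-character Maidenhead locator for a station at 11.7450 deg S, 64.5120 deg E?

MH28

Offset from 180°W / 90°S: lon 244.51°, lat 78.25°.
Field: lon ⌊244.51/20⌋ = 12 → M; lat ⌊78.25/10⌋ = 7 → H.
Square: lon ⌊4.51/2⌋ = 2; lat ⌊8.25/1⌋ = 8.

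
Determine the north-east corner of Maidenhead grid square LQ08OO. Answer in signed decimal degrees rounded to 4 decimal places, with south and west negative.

Field L=11, Q=16: +11·20° lon, +16·10° lat → SW at lon 40°, lat 70°.
Square 0, 8: +0·2° lon, +8·1° lat → SW at lon 40°, lat 78°.
Subsquare o=14, o=14: +14·0.0833333° lon, +14·0.0416667° lat → SW at lon 41.1667°, lat 78.5833°.
Cell spans 0.0833333° lon × 0.0416667° lat. NE corner is SW corner plus one full cell.
latitude 78.6250, longitude 41.2500.

78.6250, 41.2500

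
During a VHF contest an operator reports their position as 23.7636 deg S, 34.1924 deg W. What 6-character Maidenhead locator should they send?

HG26vf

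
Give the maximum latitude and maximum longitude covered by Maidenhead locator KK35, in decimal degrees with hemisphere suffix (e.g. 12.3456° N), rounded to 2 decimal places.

16.00° N, 28.00° E

Field K=10, K=10: +10·20° lon, +10·10° lat → SW at lon 20°, lat 10°.
Square 3, 5: +3·2° lon, +5·1° lat → SW at lon 26°, lat 15°.
Cell spans 2° lon × 1° lat. NE corner is SW corner plus one full cell.
latitude 16.00° N, longitude 28.00° E.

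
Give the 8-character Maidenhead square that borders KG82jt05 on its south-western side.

KG82it94

Longitude extended square 0; −1 → -1, wraps to 9, carry into subsquare.
Longitude subsquare j = 9; −1 → 8 = i.
Latitude extended square 5; −1 → 4.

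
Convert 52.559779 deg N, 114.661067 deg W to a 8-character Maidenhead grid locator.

DO22qn04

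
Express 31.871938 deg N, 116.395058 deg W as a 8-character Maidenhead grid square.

Shift to the Maidenhead origin (180°W, 90°S): lon 63.60494, lat 121.87194.
Field: lon ⌊63.60494/20⌋ = 3 → D; lat ⌊121.87194/10⌋ = 12 → M.
Square: lon ⌊3.60494/2⌋ = 1; lat ⌊1.87194/1⌋ = 1.
Subsquare: lon ⌊1.60494/0.0833333⌋ = 19 → t; lat ⌊0.87194/0.0416667⌋ = 20 → u.
Extended square: lon ⌊0.02161/0.00833333⌋ = 2; lat ⌊0.03860/0.00416667⌋ = 9.

DM11tu29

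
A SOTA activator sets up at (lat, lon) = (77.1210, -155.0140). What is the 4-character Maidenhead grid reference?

BQ27

Add 180° to longitude and 90° to latitude: 24.99, 167.12.
Field (20°×10°, letters A–R): 24.99/20 → 1 → B, 167.12/10 → 16 → Q; chars BQ.
Square (2°×1°, digits 0–9): 4.99/2 → 2, 7.12/1 → 7; chars 27.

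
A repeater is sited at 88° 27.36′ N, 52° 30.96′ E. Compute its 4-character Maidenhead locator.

LR68

Shift to the Maidenhead origin (180°W, 90°S): lon 232.52, lat 178.46.
Field: lon ⌊232.52/20⌋ = 11 → L; lat ⌊178.46/10⌋ = 17 → R.
Square: lon ⌊12.52/2⌋ = 6; lat ⌊8.46/1⌋ = 8.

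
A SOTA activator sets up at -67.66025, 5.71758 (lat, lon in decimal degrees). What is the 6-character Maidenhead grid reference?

Shift to the Maidenhead origin (180°W, 90°S): lon 185.7176, lat 22.3397.
Field: lon ⌊185.7176/20⌋ = 9 → J; lat ⌊22.3397/10⌋ = 2 → C.
Square: lon ⌊5.7176/2⌋ = 2; lat ⌊2.3397/1⌋ = 2.
Subsquare: lon ⌊1.7176/0.0833333⌋ = 20 → u; lat ⌊0.3397/0.0416667⌋ = 8 → i.

JC22ui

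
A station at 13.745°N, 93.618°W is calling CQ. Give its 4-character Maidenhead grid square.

EK33

Offset from 180°W / 90°S: lon 86.38°, lat 103.75°.
Field (20°×10°, letters A–R): 86.38/20 → 4 → E, 103.75/10 → 10 → K; chars EK.
Square (2°×1°, digits 0–9): 6.38/2 → 3, 3.75/1 → 3; chars 33.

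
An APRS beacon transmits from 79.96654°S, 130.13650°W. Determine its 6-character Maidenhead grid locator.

CB40wa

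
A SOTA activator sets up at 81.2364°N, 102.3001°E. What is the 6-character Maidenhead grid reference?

OR11df

Shift to the Maidenhead origin (180°W, 90°S): lon 282.3001, lat 171.2364.
Field: lon ⌊282.3001/20⌋ = 14 → O; lat ⌊171.2364/10⌋ = 17 → R.
Square: lon ⌊2.3001/2⌋ = 1; lat ⌊1.2364/1⌋ = 1.
Subsquare: lon ⌊0.3001/0.0833333⌋ = 3 → d; lat ⌊0.2364/0.0416667⌋ = 5 → f.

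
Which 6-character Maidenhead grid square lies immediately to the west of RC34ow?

RC34nw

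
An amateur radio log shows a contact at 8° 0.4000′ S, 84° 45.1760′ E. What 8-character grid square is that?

Offset from 180°W / 90°S: lon 264.75293°, lat 81.99333°.
Field: lon ⌊264.75293/20⌋ = 13 → N; lat ⌊81.99333/10⌋ = 8 → I.
Square: lon ⌊4.75293/2⌋ = 2; lat ⌊1.99333/1⌋ = 1.
Subsquare: lon ⌊0.75293/0.0833333⌋ = 9 → j; lat ⌊0.99333/0.0416667⌋ = 23 → x.
Extended square: lon ⌊0.00293/0.00833333⌋ = 0; lat ⌊0.03500/0.00416667⌋ = 8.

NI21jx08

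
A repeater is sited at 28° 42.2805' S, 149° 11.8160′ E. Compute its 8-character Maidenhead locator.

Offset from 180°W / 90°S: lon 329.19693°, lat 61.29532°.
Field (20°×10°, letters A–R): 329.19693/20 → 16 → Q, 61.29532/10 → 6 → G; chars QG.
Square (2°×1°, digits 0–9): 9.19693/2 → 4, 1.29532/1 → 1; chars 41.
Subsquare (5′×2.5′, letters a–x): 1.19693/0.0833333 → 14 → o, 0.29532/0.0416667 → 7 → h; chars oh.
Extended square (30″×15″, digits 0–9): 0.03027/0.00833333 → 3, 0.00366/0.00416667 → 0; chars 30.

QG41oh30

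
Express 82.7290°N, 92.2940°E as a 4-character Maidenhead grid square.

NR62

Shift to the Maidenhead origin (180°W, 90°S): lon 272.29, lat 172.73.
Field: lon ⌊272.29/20⌋ = 13 → N; lat ⌊172.73/10⌋ = 17 → R.
Square: lon ⌊12.29/2⌋ = 6; lat ⌊2.73/1⌋ = 2.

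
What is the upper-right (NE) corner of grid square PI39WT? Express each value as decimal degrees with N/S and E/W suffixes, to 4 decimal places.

Field P=15, I=8: +15·20° lon, +8·10° lat → SW at lon 120°, lat -10°.
Square 3, 9: +3·2° lon, +9·1° lat → SW at lon 126°, lat -1°.
Subsquare w=22, t=19: +22·0.0833333° lon, +19·0.0416667° lat → SW at lon 127.833°, lat -0.208333°.
Cell spans 0.0833333° lon × 0.0416667° lat. NE corner is SW corner plus one full cell.
latitude 0.1667° S, longitude 127.9167° E.

0.1667° S, 127.9167° E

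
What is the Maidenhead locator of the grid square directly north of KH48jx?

Latitude subsquare x = 23; +1 → 24, wraps to 0 = a, carry into square.
Latitude square 8; +1 → 9.
The longitude characters are unchanged.

KH49ja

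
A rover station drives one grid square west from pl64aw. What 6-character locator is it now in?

PL54xw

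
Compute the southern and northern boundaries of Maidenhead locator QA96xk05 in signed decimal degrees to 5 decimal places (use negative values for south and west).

-83.56250, -83.55833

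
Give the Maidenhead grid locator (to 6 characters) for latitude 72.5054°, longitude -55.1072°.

GQ22km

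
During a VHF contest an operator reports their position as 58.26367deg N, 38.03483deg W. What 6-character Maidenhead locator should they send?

HO08xg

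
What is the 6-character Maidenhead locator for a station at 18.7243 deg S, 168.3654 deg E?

RH41eg

Add 180° to longitude and 90° to latitude: 348.3654, 71.2757.
Field: 348.3654/20 → 17 → R, 71.2757/10 → 7 → H; chars RH.
Square: 8.3654/2 → 4, 1.2757/1 → 1; chars 41.
Subsquare: 0.3654/0.0833333 → 4 → e, 0.2757/0.0416667 → 6 → g; chars eg.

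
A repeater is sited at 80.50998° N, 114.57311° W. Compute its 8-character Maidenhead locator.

Shift to the Maidenhead origin (180°W, 90°S): lon 65.42689, lat 170.50998.
Field: 65.42689/20 → 3 → D, 170.50998/10 → 17 → R; chars DR.
Square: 5.42689/2 → 2, 0.50998/1 → 0; chars 20.
Subsquare: 1.42689/0.0833333 → 17 → r, 0.50998/0.0416667 → 12 → m; chars rm.
Extended square: 0.01022/0.00833333 → 1, 0.00998/0.00416667 → 2; chars 12.

DR20rm12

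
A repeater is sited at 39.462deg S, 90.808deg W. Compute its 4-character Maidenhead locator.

EF40

Offset from 180°W / 90°S: lon 89.19°, lat 50.54°.
Field (20°×10°, letters A–R): 89.19/20 → 4 → E, 50.54/10 → 5 → F; chars EF.
Square (2°×1°, digits 0–9): 9.19/2 → 4, 0.54/1 → 0; chars 40.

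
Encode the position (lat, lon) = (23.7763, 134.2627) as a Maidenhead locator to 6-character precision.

Shift to the Maidenhead origin (180°W, 90°S): lon 314.2627, lat 113.7763.
Field: lon ⌊314.2627/20⌋ = 15 → P; lat ⌊113.7763/10⌋ = 11 → L.
Square: lon ⌊14.2627/2⌋ = 7; lat ⌊3.7763/1⌋ = 3.
Subsquare: lon ⌊0.2627/0.0833333⌋ = 3 → d; lat ⌊0.7763/0.0416667⌋ = 18 → s.

PL73ds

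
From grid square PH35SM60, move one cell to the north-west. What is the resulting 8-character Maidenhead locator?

PH35sm51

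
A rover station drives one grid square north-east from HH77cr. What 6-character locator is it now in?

Longitude subsquare c = 2; +1 → 3 = d.
Latitude subsquare r = 17; +1 → 18 = s.

HH77ds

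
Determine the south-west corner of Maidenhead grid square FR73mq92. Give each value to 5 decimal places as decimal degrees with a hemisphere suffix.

83.67500° N, 64.92500° W

Field F=5, R=17: +5·20° lon, +17·10° lat → SW at lon -80°, lat 80°.
Square 7, 3: +7·2° lon, +3·1° lat → SW at lon -66°, lat 83°.
Subsquare m=12, q=16: +12·0.0833333° lon, +16·0.0416667° lat → SW at lon -65°, lat 83.6667°.
Extended square 9, 2: +9·0.00833333° lon, +2·0.00416667° lat → SW at lon -64.925°, lat 83.675°.
latitude 83.67500° N, longitude 64.92500° W.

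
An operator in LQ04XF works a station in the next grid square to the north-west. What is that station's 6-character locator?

LQ04wg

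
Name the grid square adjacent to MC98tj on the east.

MC98uj

Longitude subsquare t = 19; +1 → 20 = u.
The latitude characters are unchanged.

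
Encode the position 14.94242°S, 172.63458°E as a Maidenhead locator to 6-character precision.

RH65hb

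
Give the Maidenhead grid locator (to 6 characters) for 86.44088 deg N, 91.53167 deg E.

NR56sk

Offset from 180°W / 90°S: lon 271.5317°, lat 176.4409°.
Field: lon ⌊271.5317/20⌋ = 13 → N; lat ⌊176.4409/10⌋ = 17 → R.
Square: lon ⌊11.5317/2⌋ = 5; lat ⌊6.4409/1⌋ = 6.
Subsquare: lon ⌊1.5317/0.0833333⌋ = 18 → s; lat ⌊0.4409/0.0416667⌋ = 10 → k.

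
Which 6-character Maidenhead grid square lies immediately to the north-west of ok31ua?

Longitude subsquare u = 20; −1 → 19 = t.
Latitude subsquare a = 0; +1 → 1 = b.

OK31tb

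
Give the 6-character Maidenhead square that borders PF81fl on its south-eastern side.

Longitude subsquare f = 5; +1 → 6 = g.
Latitude subsquare l = 11; −1 → 10 = k.

PF81gk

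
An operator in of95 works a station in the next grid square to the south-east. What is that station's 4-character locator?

Longitude square 9; +1 → 10, wraps to 0, carry into field.
Longitude field O = 14; +1 → 15 = P.
Latitude square 5; −1 → 4.

PF04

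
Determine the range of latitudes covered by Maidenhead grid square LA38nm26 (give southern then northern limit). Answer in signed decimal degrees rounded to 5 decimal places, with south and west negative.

-81.47500, -81.47083

Field L=11, A=0: +11·20° lon, +0·10° lat → SW at lon 40°, lat -90°.
Square 3, 8: +3·2° lon, +8·1° lat → SW at lon 46°, lat -82°.
Subsquare n=13, m=12: +13·0.0833333° lon, +12·0.0416667° lat → SW at lon 47.0833°, lat -81.5°.
Extended square 2, 6: +2·0.00833333° lon, +6·0.00416667° lat → SW at lon 47.1°, lat -81.475°.
Cell spans 0.00833333° lon × 0.00416667° lat.
south -81.47500, north -81.47083.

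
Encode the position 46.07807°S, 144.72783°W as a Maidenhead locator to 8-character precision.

Shift to the Maidenhead origin (180°W, 90°S): lon 35.27217, lat 43.92193.
Field: lon ⌊35.27217/20⌋ = 1 → B; lat ⌊43.92193/10⌋ = 4 → E.
Square: lon ⌊15.27217/2⌋ = 7; lat ⌊3.92193/1⌋ = 3.
Subsquare: lon ⌊1.27217/0.0833333⌋ = 15 → p; lat ⌊0.92193/0.0416667⌋ = 22 → w.
Extended square: lon ⌊0.02217/0.00833333⌋ = 2; lat ⌊0.00526/0.00416667⌋ = 1.

BE73pw21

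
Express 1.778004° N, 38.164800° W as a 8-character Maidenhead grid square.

Add 180° to longitude and 90° to latitude: 141.83520, 91.77800.
Field: lon ⌊141.83520/20⌋ = 7 → H; lat ⌊91.77800/10⌋ = 9 → J.
Square: lon ⌊1.83520/2⌋ = 0; lat ⌊1.77800/1⌋ = 1.
Subsquare: lon ⌊1.83520/0.0833333⌋ = 22 → w; lat ⌊0.77800/0.0416667⌋ = 18 → s.
Extended square: lon ⌊0.00187/0.00833333⌋ = 0; lat ⌊0.02800/0.00416667⌋ = 6.

HJ01ws06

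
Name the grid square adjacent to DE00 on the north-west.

CE91

Longitude square 0; −1 → -1, wraps to 9, carry into field.
Longitude field D = 3; −1 → 2 = C.
Latitude square 0; +1 → 1.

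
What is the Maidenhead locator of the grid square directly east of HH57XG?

HH67ag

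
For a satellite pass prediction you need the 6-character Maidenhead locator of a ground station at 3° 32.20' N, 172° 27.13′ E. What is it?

Shift to the Maidenhead origin (180°W, 90°S): lon 352.4522, lat 93.5367.
Field: lon ⌊352.4522/20⌋ = 17 → R; lat ⌊93.5367/10⌋ = 9 → J.
Square: lon ⌊12.4522/2⌋ = 6; lat ⌊3.5367/1⌋ = 3.
Subsquare: lon ⌊0.4522/0.0833333⌋ = 5 → f; lat ⌊0.5367/0.0416667⌋ = 12 → m.

RJ63fm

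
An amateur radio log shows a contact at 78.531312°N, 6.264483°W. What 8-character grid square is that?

IQ68um87

Shift to the Maidenhead origin (180°W, 90°S): lon 173.73552, lat 168.53131.
Field: lon ⌊173.73552/20⌋ = 8 → I; lat ⌊168.53131/10⌋ = 16 → Q.
Square: lon ⌊13.73552/2⌋ = 6; lat ⌊8.53131/1⌋ = 8.
Subsquare: lon ⌊1.73552/0.0833333⌋ = 20 → u; lat ⌊0.53131/0.0416667⌋ = 12 → m.
Extended square: lon ⌊0.06885/0.00833333⌋ = 8; lat ⌊0.03131/0.00416667⌋ = 7.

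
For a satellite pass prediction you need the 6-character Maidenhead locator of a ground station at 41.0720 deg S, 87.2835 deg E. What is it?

NE38pw

Shift to the Maidenhead origin (180°W, 90°S): lon 267.2835, lat 48.9280.
Field: 267.2835/20 → 13 → N, 48.9280/10 → 4 → E; chars NE.
Square: 7.2835/2 → 3, 8.9280/1 → 8; chars 38.
Subsquare: 1.2835/0.0833333 → 15 → p, 0.9280/0.0416667 → 22 → w; chars pw.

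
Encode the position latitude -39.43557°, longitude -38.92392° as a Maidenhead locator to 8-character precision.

HF00mn95

Add 180° to longitude and 90° to latitude: 141.07608, 50.56443.
Field: lon ⌊141.07608/20⌋ = 7 → H; lat ⌊50.56443/10⌋ = 5 → F.
Square: lon ⌊1.07608/2⌋ = 0; lat ⌊0.56443/1⌋ = 0.
Subsquare: lon ⌊1.07608/0.0833333⌋ = 12 → m; lat ⌊0.56443/0.0416667⌋ = 13 → n.
Extended square: lon ⌊0.07608/0.00833333⌋ = 9; lat ⌊0.02276/0.00416667⌋ = 5.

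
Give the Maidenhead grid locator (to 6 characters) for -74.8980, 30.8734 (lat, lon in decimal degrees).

KB55kc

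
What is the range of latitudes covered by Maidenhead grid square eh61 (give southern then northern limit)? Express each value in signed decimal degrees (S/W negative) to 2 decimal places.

Field E=4, H=7: +4·20° lon, +7·10° lat → SW at lon -100°, lat -20°.
Square 6, 1: +6·2° lon, +1·1° lat → SW at lon -88°, lat -19°.
Cell spans 2° lon × 1° lat.
south -19.00, north -18.00.

-19.00, -18.00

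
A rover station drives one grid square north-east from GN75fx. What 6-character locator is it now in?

GN76ga

Longitude subsquare f = 5; +1 → 6 = g.
Latitude subsquare x = 23; +1 → 24, wraps to 0 = a, carry into square.
Latitude square 5; +1 → 6.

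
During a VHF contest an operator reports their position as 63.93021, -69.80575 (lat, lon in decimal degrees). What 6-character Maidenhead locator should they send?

Add 180° to longitude and 90° to latitude: 110.1942, 153.9302.
Field: 110.1942/20 → 5 → F, 153.9302/10 → 15 → P; chars FP.
Square: 10.1942/2 → 5, 3.9302/1 → 3; chars 53.
Subsquare: 0.1942/0.0833333 → 2 → c, 0.9302/0.0416667 → 22 → w; chars cw.

FP53cw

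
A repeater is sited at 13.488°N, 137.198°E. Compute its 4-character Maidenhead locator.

PK83

Shift to the Maidenhead origin (180°W, 90°S): lon 317.20, lat 103.49.
Field (20°×10°, letters A–R): lon ⌊317.20/20⌋ = 15 → P; lat ⌊103.49/10⌋ = 10 → K.
Square (2°×1°, digits 0–9): lon ⌊17.20/2⌋ = 8; lat ⌊3.49/1⌋ = 3.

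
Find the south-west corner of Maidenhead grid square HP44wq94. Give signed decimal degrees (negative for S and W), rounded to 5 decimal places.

Field H=7, P=15: +7·20° lon, +15·10° lat → SW at lon -40°, lat 60°.
Square 4, 4: +4·2° lon, +4·1° lat → SW at lon -32°, lat 64°.
Subsquare w=22, q=16: +22·0.0833333° lon, +16·0.0416667° lat → SW at lon -30.1667°, lat 64.6667°.
Extended square 9, 4: +9·0.00833333° lon, +4·0.00416667° lat → SW at lon -30.0917°, lat 64.6833°.
latitude 64.68333, longitude -30.09167.

64.68333, -30.09167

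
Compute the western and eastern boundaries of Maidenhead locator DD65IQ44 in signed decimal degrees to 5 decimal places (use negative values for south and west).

-107.30000, -107.29167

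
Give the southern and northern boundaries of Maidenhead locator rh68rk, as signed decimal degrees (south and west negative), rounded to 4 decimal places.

-11.5833, -11.5417

Field R=17, H=7: +17·20° lon, +7·10° lat → SW at lon 160°, lat -20°.
Square 6, 8: +6·2° lon, +8·1° lat → SW at lon 172°, lat -12°.
Subsquare r=17, k=10: +17·0.0833333° lon, +10·0.0416667° lat → SW at lon 173.417°, lat -11.5833°.
Cell spans 0.0833333° lon × 0.0416667° lat.
south -11.5833, north -11.5417.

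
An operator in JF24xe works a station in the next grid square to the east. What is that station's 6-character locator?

JF34ae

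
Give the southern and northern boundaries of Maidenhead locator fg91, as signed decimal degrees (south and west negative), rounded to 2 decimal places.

Field F=5, G=6: +5·20° lon, +6·10° lat → SW at lon -80°, lat -30°.
Square 9, 1: +9·2° lon, +1·1° lat → SW at lon -62°, lat -29°.
Cell spans 2° lon × 1° lat.
south -29.00, north -28.00.

-29.00, -28.00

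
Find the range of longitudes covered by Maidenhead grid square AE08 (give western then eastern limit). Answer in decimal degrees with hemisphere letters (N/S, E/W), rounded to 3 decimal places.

Field A=0, E=4: +0·20° lon, +4·10° lat → SW at lon -180°, lat -50°.
Square 0, 8: +0·2° lon, +8·1° lat → SW at lon -180°, lat -42°.
Cell spans 2° lon × 1° lat.
west 180.000° W, east 178.000° W.

180.000° W, 178.000° W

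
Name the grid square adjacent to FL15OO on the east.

Longitude subsquare o = 14; +1 → 15 = p.
The latitude characters are unchanged.

FL15po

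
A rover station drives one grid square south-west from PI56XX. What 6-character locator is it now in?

Longitude subsquare x = 23; −1 → 22 = w.
Latitude subsquare x = 23; −1 → 22 = w.

PI56ww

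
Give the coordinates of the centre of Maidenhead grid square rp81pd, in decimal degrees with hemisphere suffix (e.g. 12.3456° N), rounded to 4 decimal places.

61.1458° N, 177.2917° E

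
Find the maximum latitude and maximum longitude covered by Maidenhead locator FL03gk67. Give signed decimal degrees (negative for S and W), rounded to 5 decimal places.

23.45000, -79.44167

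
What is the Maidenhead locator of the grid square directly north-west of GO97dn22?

Longitude extended square 2; −1 → 1.
Latitude extended square 2; +1 → 3.

GO97dn13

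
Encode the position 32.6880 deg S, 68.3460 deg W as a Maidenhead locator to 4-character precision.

FF57

Offset from 180°W / 90°S: lon 111.65°, lat 57.31°.
Field: lon ⌊111.65/20⌋ = 5 → F; lat ⌊57.31/10⌋ = 5 → F.
Square: lon ⌊11.65/2⌋ = 5; lat ⌊7.31/1⌋ = 7.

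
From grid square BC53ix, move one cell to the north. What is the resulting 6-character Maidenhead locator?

Latitude subsquare x = 23; +1 → 24, wraps to 0 = a, carry into square.
Latitude square 3; +1 → 4.
The longitude characters are unchanged.

BC54ia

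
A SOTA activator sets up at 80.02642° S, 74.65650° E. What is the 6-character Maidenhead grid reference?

Shift to the Maidenhead origin (180°W, 90°S): lon 254.6565, lat 9.9736.
Field: lon ⌊254.6565/20⌋ = 12 → M; lat ⌊9.9736/10⌋ = 0 → A.
Square: lon ⌊14.6565/2⌋ = 7; lat ⌊9.9736/1⌋ = 9.
Subsquare: lon ⌊0.6565/0.0833333⌋ = 7 → h; lat ⌊0.9736/0.0416667⌋ = 23 → x.

MA79hx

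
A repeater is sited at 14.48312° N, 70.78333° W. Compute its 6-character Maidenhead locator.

Offset from 180°W / 90°S: lon 109.2167°, lat 104.4831°.
Field: lon ⌊109.2167/20⌋ = 5 → F; lat ⌊104.4831/10⌋ = 10 → K.
Square: lon ⌊9.2167/2⌋ = 4; lat ⌊4.4831/1⌋ = 4.
Subsquare: lon ⌊1.2167/0.0833333⌋ = 14 → o; lat ⌊0.4831/0.0416667⌋ = 11 → l.

FK44ol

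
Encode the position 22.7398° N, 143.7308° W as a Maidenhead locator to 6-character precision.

Shift to the Maidenhead origin (180°W, 90°S): lon 36.2692, lat 112.7398.
Field: 36.2692/20 → 1 → B, 112.7398/10 → 11 → L; chars BL.
Square: 16.2692/2 → 8, 2.7398/1 → 2; chars 82.
Subsquare: 0.2692/0.0833333 → 3 → d, 0.7398/0.0416667 → 17 → r; chars dr.

BL82dr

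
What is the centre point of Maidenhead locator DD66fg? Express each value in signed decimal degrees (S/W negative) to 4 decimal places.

-53.7292, -107.5417

Field D=3, D=3: +3·20° lon, +3·10° lat → SW at lon -120°, lat -60°.
Square 6, 6: +6·2° lon, +6·1° lat → SW at lon -108°, lat -54°.
Subsquare f=5, g=6: +5·0.0833333° lon, +6·0.0416667° lat → SW at lon -107.583°, lat -53.75°.
Cell spans 0.0833333° lon × 0.0416667° lat. Centre is SW corner plus half of each.
latitude -53.7292, longitude -107.5417.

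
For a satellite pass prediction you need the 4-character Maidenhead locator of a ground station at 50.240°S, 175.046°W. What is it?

Shift to the Maidenhead origin (180°W, 90°S): lon 4.95, lat 39.76.
Field (20°×10°, letters A–R): 4.95/20 → 0 → A, 39.76/10 → 3 → D; chars AD.
Square (2°×1°, digits 0–9): 4.95/2 → 2, 9.76/1 → 9; chars 29.

AD29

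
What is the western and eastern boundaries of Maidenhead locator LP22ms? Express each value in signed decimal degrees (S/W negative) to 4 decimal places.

45.0000, 45.0833

Field L=11, P=15: +11·20° lon, +15·10° lat → SW at lon 40°, lat 60°.
Square 2, 2: +2·2° lon, +2·1° lat → SW at lon 44°, lat 62°.
Subsquare m=12, s=18: +12·0.0833333° lon, +18·0.0416667° lat → SW at lon 45°, lat 62.75°.
Cell spans 0.0833333° lon × 0.0416667° lat.
west 45.0000, east 45.0833.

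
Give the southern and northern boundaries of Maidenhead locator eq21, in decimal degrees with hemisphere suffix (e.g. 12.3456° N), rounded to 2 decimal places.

Field E=4, Q=16: +4·20° lon, +16·10° lat → SW at lon -100°, lat 70°.
Square 2, 1: +2·2° lon, +1·1° lat → SW at lon -96°, lat 71°.
Cell spans 2° lon × 1° lat.
south 71.00° N, north 72.00° N.

71.00° N, 72.00° N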